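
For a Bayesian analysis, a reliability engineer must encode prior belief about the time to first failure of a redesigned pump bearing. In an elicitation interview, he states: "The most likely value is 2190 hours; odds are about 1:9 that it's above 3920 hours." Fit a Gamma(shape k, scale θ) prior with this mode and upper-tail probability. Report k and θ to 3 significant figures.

Gamma(k,θ) with k>1 has mode (k−1)θ, so θ = 2190/(k−1).
Need P(X < 3920) = 0.9 with θ tied to k this way. Start at k = 2, θ = 2190: P(X<3920) ≈ 0.534.
Too low — raise k to concentrate. Iterating converges to k ≈ 6.61.
Then θ = 2190/(6.61−1) ≈ 390.

k ≈ 6.61, θ ≈ 390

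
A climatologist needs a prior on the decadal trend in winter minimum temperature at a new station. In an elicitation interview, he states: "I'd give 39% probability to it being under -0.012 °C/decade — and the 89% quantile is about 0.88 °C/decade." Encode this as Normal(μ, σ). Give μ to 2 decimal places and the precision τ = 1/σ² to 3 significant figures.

For Normal(μ,σ), the p-quantile is μ + z_p·σ. Here z_{0.39} = -0.2793, z_{0.89} = 1.227.
So -0.012 = μ − 0.2793σ and 0.88 = μ + 1.227σ.
Subtracting: σ = (0.88 − -0.012)/(1.227 − (-0.2793)) = 0.59.
Then μ = -0.012 − (-0.2793)·0.59 = 0.15.
Precision τ = 1/σ² = 1/0.5924² = 2.85.

μ = 0.15, τ = 2.85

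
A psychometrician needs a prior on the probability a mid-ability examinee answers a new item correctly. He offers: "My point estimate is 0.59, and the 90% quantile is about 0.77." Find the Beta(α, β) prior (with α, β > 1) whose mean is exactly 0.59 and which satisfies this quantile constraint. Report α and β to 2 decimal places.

With mean 0.59 fixed, write α = 0.59s, β = 0.41s where s = α+β.
Need P(θ < 0.77) = 0.9 under Beta(0.59s, 0.41s). Normal approximation: (q−m)/√(m(1−m)/s) ≈ z_{0.9} = 1.28, so s ≈ 0.59·0.41·(1.28)²/(0.77−0.59)² = 12.3.
At s = 12.3: P(θ<0.77) ≈ 0.909. Adjusting to match 0.9 gives s ≈ 11.35.
So α = 0.59·11.35 ≈ 6.70, β = 0.41·11.35 ≈ 4.66.

α ≈ 6.70, β ≈ 4.66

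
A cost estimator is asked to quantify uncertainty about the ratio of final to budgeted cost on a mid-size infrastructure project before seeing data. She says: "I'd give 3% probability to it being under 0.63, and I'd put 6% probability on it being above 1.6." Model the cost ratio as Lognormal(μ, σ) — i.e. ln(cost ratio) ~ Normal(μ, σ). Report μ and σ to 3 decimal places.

μ ≈ 0.048, σ ≈ 0.271

If T ~ Lognormal(μ,σ) then ln T ~ Normal(μ,σ), so the p-quantile of ln T is μ + z_p·σ.
ln(0.63) = -0.462 and ln(1.6) = 0.47; z_{0.03} = -1.881, z_{0.94} = 1.555.
σ = (0.47 − -0.462)/(1.555 − (-1.881)) = 0.271.
μ = -0.462 − (-1.881)·0.271 = 0.048.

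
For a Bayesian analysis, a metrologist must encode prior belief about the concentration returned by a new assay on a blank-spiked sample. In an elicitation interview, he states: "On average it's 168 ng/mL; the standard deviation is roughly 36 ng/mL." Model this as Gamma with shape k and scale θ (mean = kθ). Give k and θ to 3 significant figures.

k ≈ 21.8, θ ≈ 7.71

For Gamma(k, scale θ): mean = kθ, variance = kθ², so CV = 1/√k.
CV = SD/mean = 36/168 = 0.2143, hence k = 1/CV² = 21.8.
Then θ = mean/k = 168/21.8 = 7.71.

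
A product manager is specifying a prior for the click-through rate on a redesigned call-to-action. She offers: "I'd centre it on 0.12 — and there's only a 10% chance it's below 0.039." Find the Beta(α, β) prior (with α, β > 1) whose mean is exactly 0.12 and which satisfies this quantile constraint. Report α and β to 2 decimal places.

α ≈ 2.32, β ≈ 16.98

With mean 0.12 fixed, write α = 0.12s, β = 0.88s where s = α+β.
Need P(θ < 0.039) = 0.1 under Beta(0.12s, 0.88s). Normal approximation: (q−m)/√(m(1−m)/s) ≈ z_{0.1} = -1.28, so s ≈ 0.12·0.88·(-1.28)²/(0.039−0.12)² = 26.4.
At s = 26.4: P(θ<0.039) ≈ 0.059. Adjusting to match 0.1 gives s ≈ 19.30.
So α = 0.12·19.30 ≈ 2.32, β = 0.88·19.30 ≈ 16.98.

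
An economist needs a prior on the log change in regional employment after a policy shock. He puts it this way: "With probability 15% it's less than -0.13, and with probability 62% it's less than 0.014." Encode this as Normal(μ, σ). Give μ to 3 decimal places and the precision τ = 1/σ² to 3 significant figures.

The p-quantile of Normal(μ,σ) is μ + z_p·σ, with z_{0.15} = -1.036 and z_{0.62} = 0.3055.
Eliminate σ: μ = (z₂·x₁ − z₁·x₂)/(z₂ − z₁) = (0.3055·-0.13 − (-1.036)·0.014)/1.342 = -0.019.
Then σ = (x₂ − x₁)/(z₂ − z₁) = (0.014 − -0.13)/1.342 = 0.107.
Precision τ = 1/σ² = 1/0.1073² = 86.8.

μ = -0.019, τ = 86.8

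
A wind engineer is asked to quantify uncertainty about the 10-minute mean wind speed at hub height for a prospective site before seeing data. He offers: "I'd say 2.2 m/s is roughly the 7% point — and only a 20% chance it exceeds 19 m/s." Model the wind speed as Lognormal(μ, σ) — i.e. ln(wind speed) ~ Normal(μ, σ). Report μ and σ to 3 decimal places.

If T ~ Lognormal(μ,σ) then ln T ~ Normal(μ,σ), so the p-quantile of ln T is μ + z_p·σ.
ln(2.2) = 0.7885 and ln(19) = 2.944; z_{0.07} = -1.476, z_{0.8} = 0.8416.
σ = (2.944 − 0.7885)/(0.8416 − (-1.476)) = 0.930.
μ = 0.7885 − (-1.476)·0.930 = 2.161.

μ ≈ 2.161, σ ≈ 0.930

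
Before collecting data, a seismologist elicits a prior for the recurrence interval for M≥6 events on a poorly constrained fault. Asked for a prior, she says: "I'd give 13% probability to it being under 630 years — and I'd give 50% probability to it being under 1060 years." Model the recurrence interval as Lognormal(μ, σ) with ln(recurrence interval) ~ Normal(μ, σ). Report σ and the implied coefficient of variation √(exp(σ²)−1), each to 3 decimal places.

If T ~ Lognormal(μ,σ) then ln T ~ Normal(μ,σ), so the p-quantile of ln T is μ + z_p·σ.
ln(630) = 6.446 and ln(1060) = 6.966; z_{0.13} = -1.126, z_{0.5} = 0.
σ = (6.966 − 6.446)/(0 − (-1.126)) = 0.462.
μ = 6.446 − (-1.126)·0.462 = 6.966.
CV = √(exp(σ²)−1) = √(exp(0.2134)−1) = 0.488.

σ ≈ 0.462, CV ≈ 0.488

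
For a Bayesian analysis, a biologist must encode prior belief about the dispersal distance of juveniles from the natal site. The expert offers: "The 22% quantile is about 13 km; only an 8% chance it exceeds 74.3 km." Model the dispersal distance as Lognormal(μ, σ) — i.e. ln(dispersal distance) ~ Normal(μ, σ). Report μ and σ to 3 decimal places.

μ ≈ 3.183, σ ≈ 0.801

If T ~ Lognormal(μ,σ) then ln T ~ Normal(μ,σ), so the p-quantile of ln T is μ + z_p·σ.
ln(13) = 2.565 and ln(74.3) = 4.308; z_{0.22} = -0.7722, z_{0.92} = 1.405.
σ = (4.308 − 2.565)/(1.405 − (-0.7722)) = 0.801.
μ = 2.565 − (-0.7722)·0.801 = 3.183.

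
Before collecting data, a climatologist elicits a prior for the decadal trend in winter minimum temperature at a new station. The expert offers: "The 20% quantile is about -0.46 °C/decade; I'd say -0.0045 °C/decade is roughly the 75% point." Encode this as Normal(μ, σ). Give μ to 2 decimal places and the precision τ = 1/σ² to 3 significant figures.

μ = -0.21, τ = 11.1

The p-quantile of Normal(μ,σ) is μ + z_p·σ, with z_{0.2} = -0.8416 and z_{0.75} = 0.6745.
Eliminate σ: μ = (z₂·x₁ − z₁·x₂)/(z₂ − z₁) = (0.6745·-0.46 − (-0.8416)·-0.0045)/1.516 = -0.21.
Then σ = (x₂ − x₁)/(z₂ − z₁) = (-0.0045 − -0.46)/1.516 = 0.30.
Precision τ = 1/σ² = 1/0.3004² = 11.1.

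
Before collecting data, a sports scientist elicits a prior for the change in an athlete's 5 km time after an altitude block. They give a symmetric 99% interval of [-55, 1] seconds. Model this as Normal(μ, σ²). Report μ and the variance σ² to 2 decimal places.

μ = -27.00, σ² = 118.16

A symmetric 99% interval runs μ ± z·σ with z = 2.576.
Half-width = 28, so σ = 28/2.576 = 10.870 and σ² = 118.16.
μ is the interval midpoint, -27.00.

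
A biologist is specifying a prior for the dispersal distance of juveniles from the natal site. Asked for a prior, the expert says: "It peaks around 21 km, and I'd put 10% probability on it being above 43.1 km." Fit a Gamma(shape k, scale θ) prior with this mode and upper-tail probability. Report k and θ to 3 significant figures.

k ≈ 4.71, θ ≈ 5.66

Gamma(k,θ) with k>1 has mode (k−1)θ, so θ = 21/(k−1).
Need P(X < 43.1) = 0.9 with θ tied to k this way. Start at k = 2, θ = 21: P(X<43.1) ≈ 0.608.
Too low — raise k to concentrate. Iterating converges to k ≈ 4.71.
Then θ = 21/(4.71−1) ≈ 5.66.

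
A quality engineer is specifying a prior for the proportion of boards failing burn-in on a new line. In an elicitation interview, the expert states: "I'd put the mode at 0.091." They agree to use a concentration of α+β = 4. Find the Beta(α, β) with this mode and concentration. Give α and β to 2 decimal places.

For α,β > 1 the Beta mode is (α−1)/(α+β−2). With α+β = 4, the mode is (α−1)/2.
Set (α−1)/2 = 0.091 → α = 1 + 0.091·2 = 1.18.
β = 4 − α = 2.82.

α = 1.18, β = 2.82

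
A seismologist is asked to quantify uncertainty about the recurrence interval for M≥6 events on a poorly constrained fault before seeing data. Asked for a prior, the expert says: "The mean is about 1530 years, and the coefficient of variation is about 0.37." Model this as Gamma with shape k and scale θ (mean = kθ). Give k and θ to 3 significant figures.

k ≈ 7.3, θ ≈ 209

For Gamma(k, scale θ): mean = kθ, variance = kθ², so CV = 1/√k.
CV = 0.37, hence k = 1/CV² = 7.3.
Then θ = mean/k = 1530/7.3 = 209.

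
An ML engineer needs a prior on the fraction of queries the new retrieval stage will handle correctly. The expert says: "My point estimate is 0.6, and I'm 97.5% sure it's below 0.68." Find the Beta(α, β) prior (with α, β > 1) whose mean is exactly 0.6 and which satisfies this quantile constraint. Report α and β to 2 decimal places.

α ≈ 82.66, β ≈ 55.11

With mean 0.6 fixed, write α = 0.6s, β = 0.4s where s = α+β.
Need P(θ < 0.68) = 0.975 under Beta(0.6s, 0.4s). Normal approximation: (q−m)/√(m(1−m)/s) ≈ z_{0.975} = 1.96, so s ≈ 0.6·0.4·(1.96)²/(0.68−0.6)² = 144.1.
At s = 144.1: P(θ<0.68) ≈ 0.978. Adjusting to match 0.975 gives s ≈ 137.77.
So α = 0.6·137.77 ≈ 82.66, β = 0.4·137.77 ≈ 55.11.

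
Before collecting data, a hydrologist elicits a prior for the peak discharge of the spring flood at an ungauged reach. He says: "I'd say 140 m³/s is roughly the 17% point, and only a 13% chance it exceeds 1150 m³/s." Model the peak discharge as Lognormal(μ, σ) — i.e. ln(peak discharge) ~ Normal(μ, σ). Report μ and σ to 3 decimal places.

μ ≈ 5.907, σ ≈ 1.012

If T ~ Lognormal(μ,σ) then ln T ~ Normal(μ,σ), so the p-quantile of ln T is μ + z_p·σ.
ln(140) = 4.942 and ln(1150) = 7.048; z_{0.17} = -0.9542, z_{0.87} = 1.126.
σ = (7.048 − 4.942)/(1.126 − (-0.9542)) = 1.012.
μ = 4.942 − (-0.9542)·1.012 = 5.907.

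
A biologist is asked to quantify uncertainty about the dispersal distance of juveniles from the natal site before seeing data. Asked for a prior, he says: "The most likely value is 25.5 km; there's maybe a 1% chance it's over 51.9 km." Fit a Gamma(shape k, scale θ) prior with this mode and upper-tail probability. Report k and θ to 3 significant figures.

Gamma(k,θ) with k>1 has mode (k−1)θ, so θ = 25.5/(k−1).
Need P(X < 51.9) = 0.99 with θ tied to k this way. Start at k = 2, θ = 25.5: P(X<51.9) ≈ 0.603.
Too low — raise k to concentrate. Iterating converges to k ≈ 10.7.
Then θ = 25.5/(10.7−1) ≈ 2.63.

k ≈ 10.7, θ ≈ 2.63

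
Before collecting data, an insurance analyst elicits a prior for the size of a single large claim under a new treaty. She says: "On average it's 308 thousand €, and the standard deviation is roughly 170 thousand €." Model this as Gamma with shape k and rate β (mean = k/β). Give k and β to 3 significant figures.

k ≈ 3.28, β ≈ 0.0107

For Gamma(k, rate β): mean = k/β, variance = k/β², so CV = 1/√k.
CV = SD/mean = 170/308 = 0.5519, hence k = 1/CV² = 3.28.
Then β = k/mean = 3.28/308 = 0.0107.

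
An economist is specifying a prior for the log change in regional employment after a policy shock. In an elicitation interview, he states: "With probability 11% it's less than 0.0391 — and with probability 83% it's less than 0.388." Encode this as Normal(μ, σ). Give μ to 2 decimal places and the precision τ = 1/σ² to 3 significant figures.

μ = 0.24, τ = 39.1

For Normal(μ,σ), the p-quantile is μ + z_p·σ. Here z_{0.11} = -1.227, z_{0.83} = 0.9542.
So 0.0391 = μ − 1.227σ and 0.388 = μ + 0.9542σ.
Subtracting: σ = (0.388 − 0.0391)/(0.9542 − (-1.227)) = 0.16.
Then μ = 0.0391 − (-1.227)·0.16 = 0.24.
Precision τ = 1/σ² = 1/0.16² = 39.1.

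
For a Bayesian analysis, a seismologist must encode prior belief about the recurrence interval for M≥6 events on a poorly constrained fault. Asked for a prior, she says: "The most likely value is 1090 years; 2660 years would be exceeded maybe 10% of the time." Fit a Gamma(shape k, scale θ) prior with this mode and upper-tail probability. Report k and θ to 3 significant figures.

k ≈ 3.41, θ ≈ 451

Gamma(k,θ) with k>1 has mode (k−1)θ, so θ = 1090/(k−1).
Need P(X < 2660) = 0.9 with θ tied to k this way. Start at k = 2, θ = 1090: P(X<2660) ≈ 0.700.
Too low — raise k to concentrate. Iterating converges to k ≈ 3.41.
Then θ = 1090/(3.41−1) ≈ 451.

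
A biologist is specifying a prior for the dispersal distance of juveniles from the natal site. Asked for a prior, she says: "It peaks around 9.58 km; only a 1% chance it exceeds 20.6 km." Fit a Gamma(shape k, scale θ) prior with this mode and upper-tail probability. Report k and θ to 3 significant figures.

k ≈ 9.26, θ ≈ 1.16

Gamma(k,θ) with k>1 has mode (k−1)θ, so θ = 9.58/(k−1).
Need P(X < 20.6) = 0.99 with θ tied to k this way. Start at k = 2, θ = 9.58: P(X<20.6) ≈ 0.633.
Too low — raise k to concentrate. Iterating converges to k ≈ 9.26.
Then θ = 9.58/(9.26−1) ≈ 1.16.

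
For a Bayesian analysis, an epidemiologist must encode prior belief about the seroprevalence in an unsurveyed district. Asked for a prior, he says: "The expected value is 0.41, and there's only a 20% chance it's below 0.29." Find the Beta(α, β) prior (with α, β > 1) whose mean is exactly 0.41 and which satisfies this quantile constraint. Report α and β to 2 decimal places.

α ≈ 5.02, β ≈ 7.22

With mean 0.41 fixed, write α = 0.41s, β = 0.59s where s = α+β.
Need P(θ < 0.29) = 0.2 under Beta(0.41s, 0.59s). Normal approximation: (q−m)/√(m(1−m)/s) ≈ z_{0.2} = -0.842, so s ≈ 0.41·0.59·(-0.842)²/(0.29−0.41)² = 11.9.
At s = 11.9: P(θ<0.29) ≈ 0.204. Adjusting to match 0.2 gives s ≈ 12.23.
So α = 0.41·12.23 ≈ 5.02, β = 0.59·12.23 ≈ 7.22.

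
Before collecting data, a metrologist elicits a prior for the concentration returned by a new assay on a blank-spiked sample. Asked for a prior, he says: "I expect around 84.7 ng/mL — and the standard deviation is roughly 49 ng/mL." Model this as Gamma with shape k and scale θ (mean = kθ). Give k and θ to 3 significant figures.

For Gamma(k, scale θ): mean = kθ, variance = kθ², so CV = 1/√k.
CV = SD/mean = 49/84.7 = 0.5785, hence k = 1/CV² = 2.99.
Then θ = mean/k = 84.7/2.99 = 28.3.

k ≈ 2.99, θ ≈ 28.3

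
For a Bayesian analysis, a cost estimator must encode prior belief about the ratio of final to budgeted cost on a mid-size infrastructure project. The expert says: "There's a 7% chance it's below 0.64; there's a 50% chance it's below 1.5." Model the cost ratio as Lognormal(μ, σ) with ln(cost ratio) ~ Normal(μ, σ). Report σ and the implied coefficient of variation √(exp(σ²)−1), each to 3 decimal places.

σ ≈ 0.577, CV ≈ 0.629

If T ~ Lognormal(μ,σ) then ln T ~ Normal(μ,σ), so the p-quantile of ln T is μ + z_p·σ.
ln(0.64) = -0.4463 and ln(1.5) = 0.4055; z_{0.07} = -1.476, z_{0.5} = 0.
σ = (0.4055 − -0.4463)/(0 − (-1.476)) = 0.577.
μ = -0.4463 − (-1.476)·0.577 = 0.405.
CV = √(exp(σ²)−1) = √(exp(0.3331)−1) = 0.629.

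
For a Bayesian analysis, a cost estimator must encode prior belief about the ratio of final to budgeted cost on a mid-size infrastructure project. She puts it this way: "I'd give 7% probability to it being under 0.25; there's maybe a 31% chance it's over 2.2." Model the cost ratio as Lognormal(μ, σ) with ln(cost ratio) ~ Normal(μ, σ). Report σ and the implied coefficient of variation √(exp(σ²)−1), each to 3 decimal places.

σ ≈ 1.103, CV ≈ 1.541

If T ~ Lognormal(μ,σ) then ln T ~ Normal(μ,σ), so the p-quantile of ln T is μ + z_p·σ.
ln(0.25) = -1.386 and ln(2.2) = 0.7885; z_{0.07} = -1.476, z_{0.69} = 0.4959.
σ = (0.7885 − -1.386)/(0.4959 − (-1.476)) = 1.103.
μ = -1.386 − (-1.476)·1.103 = 0.242.
CV = √(exp(σ²)−1) = √(exp(1.2166)−1) = 1.541.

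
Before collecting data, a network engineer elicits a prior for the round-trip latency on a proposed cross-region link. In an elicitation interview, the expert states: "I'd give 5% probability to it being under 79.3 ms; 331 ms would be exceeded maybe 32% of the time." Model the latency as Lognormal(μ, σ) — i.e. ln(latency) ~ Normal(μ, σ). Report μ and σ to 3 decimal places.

μ ≈ 5.486, σ ≈ 0.676

If T ~ Lognormal(μ,σ) then ln T ~ Normal(μ,σ), so the p-quantile of ln T is μ + z_p·σ.
ln(79.3) = 4.373 and ln(331) = 5.802; z_{0.05} = -1.645, z_{0.68} = 0.4677.
σ = (5.802 − 4.373)/(0.4677 − (-1.645)) = 0.676.
μ = 4.373 − (-1.645)·0.676 = 5.486.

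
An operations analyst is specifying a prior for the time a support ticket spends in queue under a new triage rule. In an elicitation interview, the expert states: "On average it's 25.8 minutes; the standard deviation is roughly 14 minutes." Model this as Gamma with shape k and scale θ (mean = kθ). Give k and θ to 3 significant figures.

For Gamma(k, scale θ): mean = kθ, variance = kθ², so CV = 1/√k.
CV = SD/mean = 14/25.8 = 0.5426, hence k = 1/CV² = 3.4.
Then θ = mean/k = 25.8/3.4 = 7.6.

k ≈ 3.4, θ ≈ 7.6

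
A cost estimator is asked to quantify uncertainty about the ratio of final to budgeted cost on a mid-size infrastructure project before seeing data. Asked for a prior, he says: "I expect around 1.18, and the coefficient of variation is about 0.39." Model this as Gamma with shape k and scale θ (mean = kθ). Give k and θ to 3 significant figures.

k ≈ 6.57, θ ≈ 0.179

For Gamma(k, scale θ): mean = kθ, variance = kθ², so CV = 1/√k.
CV = 0.39, hence k = 1/CV² = 6.57.
Then θ = mean/k = 1.18/6.57 = 0.179.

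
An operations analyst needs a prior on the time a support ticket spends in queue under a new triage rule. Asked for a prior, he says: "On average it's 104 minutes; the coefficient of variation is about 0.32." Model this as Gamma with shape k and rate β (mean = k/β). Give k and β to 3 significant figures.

k ≈ 9.77, β ≈ 0.0939

For Gamma(k, rate β): mean = k/β, variance = k/β², so CV = 1/√k.
CV = 0.32, hence k = 1/CV² = 9.77.
Then β = k/mean = 9.77/104 = 0.0939.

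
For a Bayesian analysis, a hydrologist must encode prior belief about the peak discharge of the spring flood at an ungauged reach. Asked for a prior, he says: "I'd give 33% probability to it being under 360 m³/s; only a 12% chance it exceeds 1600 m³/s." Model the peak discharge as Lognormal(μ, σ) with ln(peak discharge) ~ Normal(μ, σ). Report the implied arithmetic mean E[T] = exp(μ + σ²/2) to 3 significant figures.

E[T] ≈ 828 m³/s

If T ~ Lognormal(μ,σ) then ln T ~ Normal(μ,σ), so the p-quantile of ln T is μ + z_p·σ.
ln(360) = 5.886 and ln(1600) = 7.378; z_{0.33} = -0.4399, z_{0.88} = 1.175.
σ = (7.378 − 5.886)/(1.175 − (-0.4399)) = 0.924.
μ = 5.886 − (-0.4399)·0.924 = 6.292.
E[T] = exp(μ + σ²/2) = exp(6.292 + 0.4266) = 828 m³/s.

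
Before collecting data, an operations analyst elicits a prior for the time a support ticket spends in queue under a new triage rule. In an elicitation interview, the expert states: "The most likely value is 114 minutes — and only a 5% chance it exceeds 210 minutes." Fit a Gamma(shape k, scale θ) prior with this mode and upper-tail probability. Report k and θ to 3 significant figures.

k ≈ 8.46, θ ≈ 15.3

Gamma(k,θ) with k>1 has mode (k−1)θ, so θ = 114/(k−1).
Need P(X < 210) = 0.95 with θ tied to k this way. Start at k = 2, θ = 114: P(X<210) ≈ 0.550.
Too low — raise k to concentrate. Iterating converges to k ≈ 8.46.
Then θ = 114/(8.46−1) ≈ 15.3.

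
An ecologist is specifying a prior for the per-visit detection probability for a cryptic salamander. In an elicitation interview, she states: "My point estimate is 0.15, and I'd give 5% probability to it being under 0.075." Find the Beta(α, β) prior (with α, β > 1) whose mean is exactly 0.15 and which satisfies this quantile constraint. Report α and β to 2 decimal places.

With mean 0.15 fixed, write α = 0.15s, β = 0.85s where s = α+β.
Need P(θ < 0.075) = 0.05 under Beta(0.15s, 0.85s). Normal approximation: (q−m)/√(m(1−m)/s) ≈ z_{0.05} = -1.64, so s ≈ 0.15·0.85·(-1.64)²/(0.075−0.15)² = 61.3.
At s = 61.3: P(θ<0.075) ≈ 0.029. Adjusting to match 0.05 gives s ≈ 47.82.
So α = 0.15·47.82 ≈ 7.17, β = 0.85·47.82 ≈ 40.65.

α ≈ 7.17, β ≈ 40.65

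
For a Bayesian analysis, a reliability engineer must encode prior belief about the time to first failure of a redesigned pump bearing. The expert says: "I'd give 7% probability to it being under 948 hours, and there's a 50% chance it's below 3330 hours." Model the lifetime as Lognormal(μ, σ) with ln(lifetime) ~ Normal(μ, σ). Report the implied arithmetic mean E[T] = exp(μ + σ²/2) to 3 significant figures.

If T ~ Lognormal(μ,σ) then ln T ~ Normal(μ,σ), so the p-quantile of ln T is μ + z_p·σ.
ln(948) = 6.854 and ln(3330) = 8.111; z_{0.07} = -1.476, z_{0.5} = 0.
σ = (8.111 − 6.854)/(0 − (-1.476)) = 0.851.
μ = 6.854 − (-1.476)·0.851 = 8.111.
E[T] = exp(μ + σ²/2) = exp(8.111 + 0.3624) = 4780 hours.

E[T] ≈ 4780 hours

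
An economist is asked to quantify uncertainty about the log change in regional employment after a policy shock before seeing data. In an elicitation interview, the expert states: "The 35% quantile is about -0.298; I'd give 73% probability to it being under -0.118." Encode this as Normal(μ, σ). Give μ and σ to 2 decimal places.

For Normal(μ,σ), the p-quantile is μ + z_p·σ. Here z_{0.35} = -0.3853, z_{0.73} = 0.6128.
So -0.298 = μ − 0.3853σ and -0.118 = μ + 0.6128σ.
Subtracting: σ = (-0.118 − -0.298)/(0.6128 − (-0.3853)) = 0.18.
Then μ = -0.298 − (-0.3853)·0.18 = -0.23.

μ = -0.23, σ = 0.18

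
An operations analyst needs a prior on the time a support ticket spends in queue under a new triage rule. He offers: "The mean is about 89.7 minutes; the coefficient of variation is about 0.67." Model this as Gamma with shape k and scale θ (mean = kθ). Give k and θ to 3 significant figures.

k ≈ 2.23, θ ≈ 40.3

For Gamma(k, scale θ): mean = kθ, variance = kθ², so CV = 1/√k.
CV = 0.67, hence k = 1/CV² = 2.23.
Then θ = mean/k = 89.7/2.23 = 40.3.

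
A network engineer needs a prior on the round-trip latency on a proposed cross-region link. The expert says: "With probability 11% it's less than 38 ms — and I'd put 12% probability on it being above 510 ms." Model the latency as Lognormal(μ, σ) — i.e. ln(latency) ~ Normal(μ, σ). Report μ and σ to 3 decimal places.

If T ~ Lognormal(μ,σ) then ln T ~ Normal(μ,σ), so the p-quantile of ln T is μ + z_p·σ.
ln(38) = 3.638 and ln(510) = 6.234; z_{0.11} = -1.227, z_{0.88} = 1.175.
σ = (6.234 − 3.638)/(1.175 − (-1.227)) = 1.081.
μ = 3.638 − (-1.227)·1.081 = 4.964.

μ ≈ 4.964, σ ≈ 1.081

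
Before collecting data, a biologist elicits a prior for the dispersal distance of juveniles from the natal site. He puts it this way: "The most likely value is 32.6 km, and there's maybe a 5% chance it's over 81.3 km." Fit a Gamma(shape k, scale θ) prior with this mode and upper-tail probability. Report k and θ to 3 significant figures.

Gamma(k,θ) with k>1 has mode (k−1)θ, so θ = 32.6/(k−1).
Need P(X < 81.3) = 0.95 with θ tied to k this way. Start at k = 2, θ = 32.6: P(X<81.3) ≈ 0.711.
Too low — raise k to concentrate. Iterating converges to k ≈ 4.25.
Then θ = 32.6/(4.25−1) ≈ 10.

k ≈ 4.25, θ ≈ 10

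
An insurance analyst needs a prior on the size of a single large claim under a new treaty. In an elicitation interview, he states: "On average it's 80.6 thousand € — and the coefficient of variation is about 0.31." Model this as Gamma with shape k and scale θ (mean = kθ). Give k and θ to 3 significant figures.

k ≈ 10.4, θ ≈ 7.75

For Gamma(k, scale θ): mean = kθ, variance = kθ², so CV = 1/√k.
CV = 0.31, hence k = 1/CV² = 10.4.
Then θ = mean/k = 80.6/10.4 = 7.75.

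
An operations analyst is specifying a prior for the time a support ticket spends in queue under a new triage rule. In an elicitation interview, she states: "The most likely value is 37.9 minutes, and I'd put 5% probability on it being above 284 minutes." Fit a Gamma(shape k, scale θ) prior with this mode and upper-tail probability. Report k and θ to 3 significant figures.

Gamma(k,θ) with k>1 has mode (k−1)θ, so θ = 37.9/(k−1).
Need P(X < 284) = 0.95 with θ tied to k this way. Start at k = 2, θ = 37.9: P(X<284) ≈ 0.995.
Too high — lower k to spread out. Iterating converges to k ≈ 1.53.
Then θ = 37.9/(1.53−1) ≈ 71.8.

k ≈ 1.53, θ ≈ 71.8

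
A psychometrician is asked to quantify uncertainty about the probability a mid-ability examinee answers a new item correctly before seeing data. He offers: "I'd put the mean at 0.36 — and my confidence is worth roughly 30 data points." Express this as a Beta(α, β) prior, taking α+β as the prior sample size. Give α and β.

α = 10.8, β = 19.2

Under the effective-sample-size interpretation, Beta(α, β) has prior mean α/(α+β) and prior sample size α+β.
So α+β = 30 and α/(α+β) = 0.36, giving α = 0.36·30 = 10.8 and β = 30 − 10.8 = 19.2.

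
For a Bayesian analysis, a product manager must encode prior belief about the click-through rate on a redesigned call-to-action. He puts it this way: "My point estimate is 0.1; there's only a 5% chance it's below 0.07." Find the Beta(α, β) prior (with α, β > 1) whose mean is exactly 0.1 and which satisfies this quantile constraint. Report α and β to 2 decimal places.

α ≈ 23.63, β ≈ 212.71

With mean 0.1 fixed, write α = 0.1s, β = 0.9s where s = α+β.
Need P(θ < 0.07) = 0.05 under Beta(0.1s, 0.9s). Normal approximation: (q−m)/√(m(1−m)/s) ≈ z_{0.05} = -1.64, so s ≈ 0.1·0.9·(-1.64)²/(0.07−0.1)² = 270.6.
At s = 270.6: P(θ<0.07) ≈ 0.039. Adjusting to match 0.05 gives s ≈ 236.34.
So α = 0.1·236.34 ≈ 23.63, β = 0.9·236.34 ≈ 212.71.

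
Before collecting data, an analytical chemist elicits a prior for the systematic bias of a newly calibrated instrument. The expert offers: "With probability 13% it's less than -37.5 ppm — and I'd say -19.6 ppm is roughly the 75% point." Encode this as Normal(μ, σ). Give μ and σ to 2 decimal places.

μ = -26.30, σ = 9.94

The p-quantile of Normal(μ,σ) is μ + z_p·σ, with z_{0.13} = -1.126 and z_{0.75} = 0.6745.
Eliminate σ: μ = (z₂·x₁ − z₁·x₂)/(z₂ − z₁) = (0.6745·-37.5 − (-1.126)·-19.6)/1.801 = -26.30.
Then σ = (x₂ − x₁)/(z₂ − z₁) = (-19.6 − -37.5)/1.801 = 9.94.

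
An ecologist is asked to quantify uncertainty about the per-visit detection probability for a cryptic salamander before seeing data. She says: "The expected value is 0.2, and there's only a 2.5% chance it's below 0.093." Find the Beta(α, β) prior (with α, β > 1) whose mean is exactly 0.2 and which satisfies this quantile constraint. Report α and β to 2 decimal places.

With mean 0.2 fixed, write α = 0.2s, β = 0.8s where s = α+β.
Need P(θ < 0.093) = 0.025 under Beta(0.2s, 0.8s). Normal approximation: (q−m)/√(m(1−m)/s) ≈ z_{0.025} = -1.96, so s ≈ 0.2·0.8·(-1.96)²/(0.093−0.2)² = 53.7.
At s = 53.7: P(θ<0.093) ≈ 0.011. Adjusting to match 0.025 gives s ≈ 40.03.
So α = 0.2·40.03 ≈ 8.01, β = 0.8·40.03 ≈ 32.03.

α ≈ 8.01, β ≈ 32.03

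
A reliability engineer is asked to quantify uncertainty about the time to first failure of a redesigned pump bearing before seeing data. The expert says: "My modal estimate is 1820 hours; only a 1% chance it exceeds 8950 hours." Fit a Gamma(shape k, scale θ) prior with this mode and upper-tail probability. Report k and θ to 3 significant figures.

k ≈ 2.55, θ ≈ 1170

Gamma(k,θ) with k>1 has mode (k−1)θ, so θ = 1820/(k−1).
Need P(X < 8950) = 0.99 with θ tied to k this way. Start at k = 2, θ = 1820: P(X<8950) ≈ 0.957.
Too low — raise k to concentrate. Iterating converges to k ≈ 2.55.
Then θ = 1820/(2.55−1) ≈ 1170.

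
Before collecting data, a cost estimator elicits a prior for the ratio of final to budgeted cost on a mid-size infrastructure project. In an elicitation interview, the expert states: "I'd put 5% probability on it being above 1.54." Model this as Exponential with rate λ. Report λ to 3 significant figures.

λ ≈ 1.95

P(T > 1.54) = e^(−λ·1.54) = 0.05, so λ = −ln(0.05)/1.54 = 1.95.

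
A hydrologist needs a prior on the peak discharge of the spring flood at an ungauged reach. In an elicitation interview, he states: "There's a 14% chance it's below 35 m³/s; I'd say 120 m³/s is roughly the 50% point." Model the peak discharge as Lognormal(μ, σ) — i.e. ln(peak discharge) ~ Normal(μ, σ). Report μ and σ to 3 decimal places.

If T ~ Lognormal(μ,σ) then ln T ~ Normal(μ,σ), so the p-quantile of ln T is μ + z_p·σ.
ln(35) = 3.555 and ln(120) = 4.787; z_{0.14} = -1.08, z_{0.5} = 0.
σ = (4.787 − 3.555)/(0 − (-1.08)) = 1.141.
μ = 3.555 − (-1.08)·1.141 = 4.787.

μ ≈ 4.787, σ ≈ 1.141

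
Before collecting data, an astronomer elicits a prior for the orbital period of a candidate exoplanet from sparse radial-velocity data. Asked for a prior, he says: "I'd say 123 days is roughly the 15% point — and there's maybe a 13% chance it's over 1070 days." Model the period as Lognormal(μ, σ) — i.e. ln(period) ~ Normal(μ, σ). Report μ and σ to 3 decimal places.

If T ~ Lognormal(μ,σ) then ln T ~ Normal(μ,σ), so the p-quantile of ln T is μ + z_p·σ.
ln(123) = 4.812 and ln(1070) = 6.975; z_{0.15} = -1.036, z_{0.87} = 1.126.
σ = (6.975 − 4.812)/(1.126 − (-1.036)) = 1.000.
μ = 4.812 − (-1.036)·1.000 = 5.849.

μ ≈ 5.849, σ ≈ 1.000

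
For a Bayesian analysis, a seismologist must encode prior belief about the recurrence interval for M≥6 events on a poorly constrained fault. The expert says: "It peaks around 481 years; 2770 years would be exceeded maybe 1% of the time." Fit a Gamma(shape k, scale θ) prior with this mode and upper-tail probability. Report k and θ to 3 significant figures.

k ≈ 2.22, θ ≈ 393

Gamma(k,θ) with k>1 has mode (k−1)θ, so θ = 481/(k−1).
Need P(X < 2770) = 0.99 with θ tied to k this way. Start at k = 2, θ = 481: P(X<2770) ≈ 0.979.
Too low — raise k to concentrate. Iterating converges to k ≈ 2.22.
Then θ = 481/(2.22−1) ≈ 393.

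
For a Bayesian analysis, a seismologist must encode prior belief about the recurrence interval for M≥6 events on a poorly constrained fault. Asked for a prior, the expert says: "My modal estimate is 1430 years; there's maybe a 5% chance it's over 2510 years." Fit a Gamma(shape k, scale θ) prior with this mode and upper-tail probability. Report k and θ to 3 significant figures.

Gamma(k,θ) with k>1 has mode (k−1)θ, so θ = 1430/(k−1).
Need P(X < 2510) = 0.95 with θ tied to k this way. Start at k = 2, θ = 1430: P(X<2510) ≈ 0.524.
Too low — raise k to concentrate. Iterating converges to k ≈ 9.81.
Then θ = 1430/(9.81−1) ≈ 162.

k ≈ 9.81, θ ≈ 162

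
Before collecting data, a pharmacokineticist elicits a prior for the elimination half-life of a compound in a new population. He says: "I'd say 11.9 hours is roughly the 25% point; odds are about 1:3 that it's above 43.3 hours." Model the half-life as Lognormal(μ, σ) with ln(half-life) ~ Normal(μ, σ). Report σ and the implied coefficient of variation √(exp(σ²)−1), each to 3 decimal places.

If T ~ Lognormal(μ,σ) then ln T ~ Normal(μ,σ), so the p-quantile of ln T is μ + z_p·σ.
ln(11.9) = 2.477 and ln(43.3) = 3.768; z_{0.25} = -0.6745, z_{0.75} = 0.6745.
σ = (3.768 − 2.477)/(0.6745 − (-0.6745)) = 0.957.
μ = 2.477 − (-0.6745)·0.957 = 3.122.
CV = √(exp(σ²)−1) = √(exp(0.9168)−1) = 1.225.

σ ≈ 0.957, CV ≈ 1.225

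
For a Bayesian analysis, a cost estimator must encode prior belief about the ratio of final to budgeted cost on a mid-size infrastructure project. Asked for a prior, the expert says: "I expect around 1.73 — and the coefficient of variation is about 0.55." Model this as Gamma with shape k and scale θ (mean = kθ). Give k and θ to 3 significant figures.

k ≈ 3.31, θ ≈ 0.523

For Gamma(k, scale θ): mean = kθ, variance = kθ², so CV = 1/√k.
CV = 0.55, hence k = 1/CV² = 3.31.
Then θ = mean/k = 1.73/3.31 = 0.523.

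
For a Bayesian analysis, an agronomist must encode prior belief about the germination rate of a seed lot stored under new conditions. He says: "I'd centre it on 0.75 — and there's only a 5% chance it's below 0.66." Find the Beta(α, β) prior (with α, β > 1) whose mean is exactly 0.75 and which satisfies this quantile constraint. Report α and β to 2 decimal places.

α ≈ 50.82, β ≈ 16.94

With mean 0.75 fixed, write α = 0.75s, β = 0.25s where s = α+β.
Need P(θ < 0.66) = 0.05 under Beta(0.75s, 0.25s). Normal approximation: (q−m)/√(m(1−m)/s) ≈ z_{0.05} = -1.64, so s ≈ 0.75·0.25·(-1.64)²/(0.66−0.75)² = 62.6.
At s = 62.6: P(θ<0.66) ≈ 0.057. Adjusting to match 0.05 gives s ≈ 67.76.
So α = 0.75·67.76 ≈ 50.82, β = 0.25·67.76 ≈ 16.94.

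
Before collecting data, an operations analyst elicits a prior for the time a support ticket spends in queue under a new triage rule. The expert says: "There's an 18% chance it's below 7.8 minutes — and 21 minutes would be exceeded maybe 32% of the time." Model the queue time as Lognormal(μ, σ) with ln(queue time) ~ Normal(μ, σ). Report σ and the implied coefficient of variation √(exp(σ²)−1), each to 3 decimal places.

σ ≈ 0.716, CV ≈ 0.818

If T ~ Lognormal(μ,σ) then ln T ~ Normal(μ,σ), so the p-quantile of ln T is μ + z_p·σ.
ln(7.8) = 2.054 and ln(21) = 3.045; z_{0.18} = -0.9154, z_{0.68} = 0.4677.
σ = (3.045 − 2.054)/(0.4677 − (-0.9154)) = 0.716.
μ = 2.054 − (-0.9154)·0.716 = 2.710.
CV = √(exp(σ²)−1) = √(exp(0.5128)−1) = 0.818.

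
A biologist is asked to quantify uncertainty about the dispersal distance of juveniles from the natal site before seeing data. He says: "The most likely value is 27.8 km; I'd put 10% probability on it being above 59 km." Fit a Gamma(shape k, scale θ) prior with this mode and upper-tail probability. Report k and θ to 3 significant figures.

Gamma(k,θ) with k>1 has mode (k−1)θ, so θ = 27.8/(k−1).
Need P(X < 59) = 0.9 with θ tied to k this way. Start at k = 2, θ = 27.8: P(X<59) ≈ 0.626.
Too low — raise k to concentrate. Iterating converges to k ≈ 4.39.
Then θ = 27.8/(4.39−1) ≈ 8.19.

k ≈ 4.39, θ ≈ 8.19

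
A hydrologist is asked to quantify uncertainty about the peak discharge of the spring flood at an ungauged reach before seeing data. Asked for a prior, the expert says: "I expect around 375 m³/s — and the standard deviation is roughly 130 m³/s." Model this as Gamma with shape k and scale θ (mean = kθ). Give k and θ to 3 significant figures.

For Gamma(k, scale θ): mean = kθ, variance = kθ², so CV = 1/√k.
CV = SD/mean = 130/375 = 0.3467, hence k = 1/CV² = 8.32.
Then θ = mean/k = 375/8.32 = 45.1.

k ≈ 8.32, θ ≈ 45.1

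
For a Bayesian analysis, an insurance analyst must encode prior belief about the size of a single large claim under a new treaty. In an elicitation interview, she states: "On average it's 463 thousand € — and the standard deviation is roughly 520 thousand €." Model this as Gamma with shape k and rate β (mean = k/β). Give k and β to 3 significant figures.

For Gamma(k, rate β): mean = k/β, variance = k/β², so CV = 1/√k.
CV = SD/mean = 520/463 = 1.123, hence k = 1/CV² = 0.793.
Then β = k/mean = 0.793/463 = 0.00171.

k ≈ 0.793, β ≈ 0.00171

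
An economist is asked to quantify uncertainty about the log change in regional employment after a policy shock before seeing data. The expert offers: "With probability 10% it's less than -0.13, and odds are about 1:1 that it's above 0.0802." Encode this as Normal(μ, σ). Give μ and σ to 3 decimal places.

For Normal(μ,σ), the p-quantile is μ + z_p·σ. Here z_{0.1} = -1.282, z_{0.5} = 0.
So -0.13 = μ − 1.282σ and 0.0802 = μ + 0σ.
Subtracting: σ = (0.0802 − -0.13)/(0 − (-1.282)) = 0.164.
Then μ = -0.13 − (-1.282)·0.164 = 0.080.

μ = 0.080, σ = 0.164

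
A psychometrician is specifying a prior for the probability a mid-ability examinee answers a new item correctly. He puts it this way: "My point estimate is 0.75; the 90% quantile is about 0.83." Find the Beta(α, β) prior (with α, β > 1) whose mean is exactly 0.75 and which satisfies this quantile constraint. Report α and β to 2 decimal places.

α ≈ 33.40, β ≈ 11.13

With mean 0.75 fixed, write α = 0.75s, β = 0.25s where s = α+β.
Need P(θ < 0.83) = 0.9 under Beta(0.75s, 0.25s). Normal approximation: (q−m)/√(m(1−m)/s) ≈ z_{0.9} = 1.28, so s ≈ 0.75·0.25·(1.28)²/(0.83−0.75)² = 48.1.
At s = 48.1: P(θ<0.83) ≈ 0.909. Adjusting to match 0.9 gives s ≈ 44.53.
So α = 0.75·44.53 ≈ 33.40, β = 0.25·44.53 ≈ 11.13.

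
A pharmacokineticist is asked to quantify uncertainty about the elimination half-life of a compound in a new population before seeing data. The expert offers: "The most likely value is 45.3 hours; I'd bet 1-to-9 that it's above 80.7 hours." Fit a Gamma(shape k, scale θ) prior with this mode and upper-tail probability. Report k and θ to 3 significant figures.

Gamma(k,θ) with k>1 has mode (k−1)θ, so θ = 45.3/(k−1).
Need P(X < 80.7) = 0.9 with θ tied to k this way. Start at k = 2, θ = 45.3: P(X<80.7) ≈ 0.532.
Too low — raise k to concentrate. Iterating converges to k ≈ 6.71.
Then θ = 45.3/(6.71−1) ≈ 7.94.

k ≈ 6.71, θ ≈ 7.94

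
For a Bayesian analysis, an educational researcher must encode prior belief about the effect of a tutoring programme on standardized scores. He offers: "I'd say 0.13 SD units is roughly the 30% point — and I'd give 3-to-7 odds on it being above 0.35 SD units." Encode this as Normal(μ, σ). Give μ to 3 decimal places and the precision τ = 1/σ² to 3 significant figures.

The p-quantile of Normal(μ,σ) is μ + z_p·σ, with z_{0.3} = -0.5244 and z_{0.7} = 0.5244.
Eliminate σ: μ = (z₂·x₁ − z₁·x₂)/(z₂ − z₁) = (0.5244·0.13 − (-0.5244)·0.35)/1.049 = 0.240.
Then σ = (x₂ − x₁)/(z₂ − z₁) = (0.35 − 0.13)/1.049 = 0.210.
Precision τ = 1/σ² = 1/0.2098² = 22.7.

μ = 0.240, τ = 22.7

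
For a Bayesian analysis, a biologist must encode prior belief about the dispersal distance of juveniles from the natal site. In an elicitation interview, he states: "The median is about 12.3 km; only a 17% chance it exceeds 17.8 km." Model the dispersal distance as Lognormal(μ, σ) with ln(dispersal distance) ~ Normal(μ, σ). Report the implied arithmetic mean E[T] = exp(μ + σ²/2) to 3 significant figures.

E[T] ≈ 13.3 km

If T ~ Lognormal(μ,σ) then ln T ~ Normal(μ,σ), so the p-quantile of ln T is μ + z_p·σ.
ln(12.3) = 2.51 and ln(17.8) = 2.879; z_{0.5} = 0, z_{0.83} = 0.9542.
σ = (2.879 − 2.51)/(0.9542 − (0)) = 0.387.
μ = 2.51 − (0)·0.387 = 2.510.
E[T] = exp(μ + σ²/2) = exp(2.510 + 0.0750) = 13.3 km.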